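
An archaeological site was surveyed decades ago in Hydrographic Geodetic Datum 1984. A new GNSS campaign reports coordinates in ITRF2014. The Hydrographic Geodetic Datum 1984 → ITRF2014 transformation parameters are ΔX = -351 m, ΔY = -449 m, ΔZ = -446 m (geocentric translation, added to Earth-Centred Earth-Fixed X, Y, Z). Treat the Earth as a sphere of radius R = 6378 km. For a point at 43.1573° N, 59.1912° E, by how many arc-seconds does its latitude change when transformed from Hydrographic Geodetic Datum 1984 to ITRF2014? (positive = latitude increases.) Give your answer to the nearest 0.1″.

Δφ = 2.0″

sin φ = 0.684004, cos φ = 0.729479, sin λ = 0.858881, cos λ = 0.512175.
North component: ΔN = −sin φ cos λ·ΔX − sin φ sin λ·ΔY + cos φ·ΔZ = −(0.684004)(0.512175)(-351) − (0.684004)(0.858881)(-449) + (0.729479)(-446) = 61.40 m.
1° of latitude spans πR/180 = 111317 m, so Δφ = 61.40 / 111317 × 3600 = 1.986″.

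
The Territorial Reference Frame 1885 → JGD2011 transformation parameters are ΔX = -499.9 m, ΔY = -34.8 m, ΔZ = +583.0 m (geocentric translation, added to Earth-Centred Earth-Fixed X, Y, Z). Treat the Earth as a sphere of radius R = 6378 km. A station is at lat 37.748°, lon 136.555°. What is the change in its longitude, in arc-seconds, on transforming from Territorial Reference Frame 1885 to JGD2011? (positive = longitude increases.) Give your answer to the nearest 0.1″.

sin φ = 0.612190, cos φ = 0.790711, sin λ = 0.687658, cos λ = -0.726035.
East component: ΔE = −sin λ·ΔX + cos λ·ΔY = −(0.687658)(-499.9) + (-0.726035)(-34.8) = 369.03 m.
1° of latitude spans πR/180 = 111317 m; at latitude φ, 1° of longitude spans that × cos φ = 88019.6 m, so Δλ = 369.03 / 88019.6 × 3600 = 15.093″.

Δλ = 15.1″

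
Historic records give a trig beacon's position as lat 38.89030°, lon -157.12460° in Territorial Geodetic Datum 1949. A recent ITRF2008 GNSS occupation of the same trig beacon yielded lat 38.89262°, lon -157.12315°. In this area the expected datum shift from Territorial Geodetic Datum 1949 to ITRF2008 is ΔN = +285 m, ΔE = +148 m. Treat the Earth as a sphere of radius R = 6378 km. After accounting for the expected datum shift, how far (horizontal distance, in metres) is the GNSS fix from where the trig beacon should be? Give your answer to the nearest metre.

35 m

Observed coordinate differences: Δφ = +0.00232°, Δλ = +0.00145°.
Converting to metres (1° lat = 111317 m, cos φ = 0.778349): observed ΔN = 258.3 m, observed ΔE = 125.6 m.
Subtracting the expected shift leaves a residual of 258.3 − (285) = -26.7 m north and 125.6 − (148) = -22.4 m east.
Residual distance = √((-26.7)² + (-22.4)²) = 34.9 m.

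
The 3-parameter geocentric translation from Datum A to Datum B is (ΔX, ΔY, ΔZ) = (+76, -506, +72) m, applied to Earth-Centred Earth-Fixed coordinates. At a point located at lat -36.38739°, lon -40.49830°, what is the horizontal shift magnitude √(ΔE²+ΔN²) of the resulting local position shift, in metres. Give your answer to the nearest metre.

The local east axis at (φ, λ) is (−sin λ, cos λ, 0), so ΔE = −sin(-40.49830°)·76 + cos(-40.49830°)·(-506) = -335.42 m.
The local north axis is (−sin φ cos λ, −sin φ sin λ, cos φ), giving ΔN = 34.285 + 194.945 + 57.962 = 287.19 m.
Horizontal magnitude = √(ΔE² + ΔN²) = √((-335.42)² + 287.19²) = 441.57 m.

442 m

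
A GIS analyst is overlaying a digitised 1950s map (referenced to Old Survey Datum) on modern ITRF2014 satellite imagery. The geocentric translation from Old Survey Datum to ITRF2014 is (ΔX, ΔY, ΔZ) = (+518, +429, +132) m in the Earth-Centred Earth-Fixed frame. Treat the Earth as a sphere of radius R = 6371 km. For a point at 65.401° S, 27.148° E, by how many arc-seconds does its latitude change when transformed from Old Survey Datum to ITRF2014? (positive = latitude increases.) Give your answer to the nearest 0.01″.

sin φ = -0.909243, cos φ = 0.416265, sin λ = 0.456291, cos λ = 0.889831.
North component: ΔN = −sin φ cos λ·ΔX − sin φ sin λ·ΔY + cos φ·ΔZ = −(-0.909243)(0.889831)(518) − (-0.909243)(0.456291)(429) + (0.416265)(132) = 652.03 m.
1° of latitude spans πR/180 = 111195 m, so Δφ = 652.03 / 111195 × 3600 = 21.110″.

Δφ = 21.11″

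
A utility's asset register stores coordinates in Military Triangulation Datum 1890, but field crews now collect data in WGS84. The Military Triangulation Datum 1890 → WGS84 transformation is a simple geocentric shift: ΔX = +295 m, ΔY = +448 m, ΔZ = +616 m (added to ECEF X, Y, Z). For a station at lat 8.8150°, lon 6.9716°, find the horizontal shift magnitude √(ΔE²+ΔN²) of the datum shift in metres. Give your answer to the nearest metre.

At φ = 8.8150°, λ = 6.9716°: sin φ = 0.153245, cos φ = 0.988188, sin λ = 0.121377, cos λ = 0.992606.
ΔE = −sin λ·ΔX + cos λ·ΔY = −(0.121377)·(295) + (0.992606)·(448) = 408.88 m.
ΔN = −sin φ cos λ·ΔX − sin φ sin λ·ΔY + cos φ·ΔZ = −(0.153245)(0.992606)(295) − (0.153245)(0.121377)(448) + (0.988188)(616) = 555.52 m.
Horizontal magnitude = √(ΔE² + ΔN²) = √(408.88² + 555.52²) = 689.77 m.

690 m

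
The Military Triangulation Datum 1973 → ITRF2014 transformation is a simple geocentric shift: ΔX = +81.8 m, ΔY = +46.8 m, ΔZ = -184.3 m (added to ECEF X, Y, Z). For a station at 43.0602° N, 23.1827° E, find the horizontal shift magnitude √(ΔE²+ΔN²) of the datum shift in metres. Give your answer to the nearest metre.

At φ = 43.0602°, λ = 23.1827°: sin φ = 0.682766, cos φ = 0.730637, sin λ = 0.393664, cos λ = 0.919254.
ΔE = −sin λ·ΔX + cos λ·ΔY = −(0.393664)·(81.8) + (0.919254)·(46.8) = 10.82 m.
ΔN = −sin φ cos λ·ΔX − sin φ sin λ·ΔY + cos φ·ΔZ = −(0.682766)(0.919254)(81.8) − (0.682766)(0.393664)(46.8) + (0.730637)(-184.3) = -198.58 m.
Horizontal magnitude = √(ΔE² + ΔN²) = √(10.82² + (-198.58)²) = 198.87 m.

199 m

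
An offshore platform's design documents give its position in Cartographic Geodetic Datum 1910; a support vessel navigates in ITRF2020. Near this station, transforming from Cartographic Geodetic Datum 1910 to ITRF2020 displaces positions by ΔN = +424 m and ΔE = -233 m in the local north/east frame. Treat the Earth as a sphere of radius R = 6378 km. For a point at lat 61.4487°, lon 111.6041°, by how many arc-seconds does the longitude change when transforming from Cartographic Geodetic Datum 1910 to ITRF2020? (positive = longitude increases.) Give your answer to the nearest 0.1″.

Δλ = -15.8″

At latitude 61.4487°, cos φ = 0.477945.
One radian of longitude at latitude φ spans R cos φ, so Δλ = ΔE / (R cos φ) = -233.0 / (6378000 × 0.477945) = -7.6435e-05 rad = -15.766″.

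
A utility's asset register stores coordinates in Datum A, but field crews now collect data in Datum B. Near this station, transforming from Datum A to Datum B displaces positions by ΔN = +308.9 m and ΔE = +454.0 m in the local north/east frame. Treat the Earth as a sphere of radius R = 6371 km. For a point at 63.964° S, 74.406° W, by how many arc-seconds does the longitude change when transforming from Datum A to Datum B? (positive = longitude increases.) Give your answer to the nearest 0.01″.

Δλ = 33.49″

At latitude -63.964°, cos φ = 0.438936.
One radian of longitude at latitude φ spans R cos φ, so Δλ = ΔE / (R cos φ) = 454.0 / (6371000 × 0.438936) = 1.6235e-04 rad = 33.487″.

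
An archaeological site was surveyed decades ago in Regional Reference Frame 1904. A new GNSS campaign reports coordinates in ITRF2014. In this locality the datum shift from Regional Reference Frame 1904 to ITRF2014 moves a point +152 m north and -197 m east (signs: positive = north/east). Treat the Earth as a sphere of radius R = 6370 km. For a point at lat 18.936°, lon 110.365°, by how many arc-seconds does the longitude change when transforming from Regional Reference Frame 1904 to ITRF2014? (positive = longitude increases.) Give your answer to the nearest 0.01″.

At latitude 18.936°, cos φ = 0.945882.
One radian of longitude at latitude φ spans R cos φ, so Δλ = ΔE / (R cos φ) = -197.0 / (6370000 × 0.945882) = -3.2696e-05 rad = -6.744″.

Δλ = -6.74″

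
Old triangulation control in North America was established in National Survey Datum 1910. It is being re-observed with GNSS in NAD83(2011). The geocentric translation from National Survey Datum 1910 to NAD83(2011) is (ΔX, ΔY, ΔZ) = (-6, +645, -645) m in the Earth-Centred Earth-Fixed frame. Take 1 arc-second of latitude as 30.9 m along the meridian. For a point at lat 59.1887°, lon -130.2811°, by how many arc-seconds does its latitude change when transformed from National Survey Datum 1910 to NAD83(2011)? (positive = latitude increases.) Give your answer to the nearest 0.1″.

sin φ = 0.858859, cos φ = 0.512212, sin λ = -0.762882, cos λ = -0.646538.
North component: ΔN = −sin φ cos λ·ΔX − sin φ sin λ·ΔY + cos φ·ΔZ = −(0.858859)(-0.646538)(-6) − (0.858859)(-0.762882)(645) + (0.512212)(-645) = 88.90 m.
1° of latitude spans 3600 × 30.90 = 111240 m, so Δφ = 88.90 / 111240 × 3600 = 2.877″.

Δφ = 2.9″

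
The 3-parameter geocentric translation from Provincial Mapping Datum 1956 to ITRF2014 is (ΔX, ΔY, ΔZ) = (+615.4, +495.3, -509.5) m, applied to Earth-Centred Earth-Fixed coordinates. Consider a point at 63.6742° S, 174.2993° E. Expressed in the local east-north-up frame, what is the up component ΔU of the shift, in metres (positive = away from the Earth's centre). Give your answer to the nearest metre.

At φ = -63.6742°, λ = 174.2993°: sin φ = -0.896287, cos φ = 0.443475, sin λ = 0.099332, cos λ = -0.995054.
ΔU = cos φ cos λ·ΔX + cos φ sin λ·ΔY + sin φ·ΔZ = (0.443475)(-0.995054)(615.4) + (0.443475)(0.099332)(495.3) + (-0.896287)(-509.5) = 206.91 m.

ΔU = 207 m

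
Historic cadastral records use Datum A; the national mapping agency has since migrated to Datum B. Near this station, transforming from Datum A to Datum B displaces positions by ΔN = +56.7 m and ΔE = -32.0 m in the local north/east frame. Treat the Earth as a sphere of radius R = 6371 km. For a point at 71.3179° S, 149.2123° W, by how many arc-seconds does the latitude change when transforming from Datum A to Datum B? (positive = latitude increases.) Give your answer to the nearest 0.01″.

Δφ = 1.84″

On a sphere of radius R, 1 rad of latitude = R, so Δφ = ΔN / R = 56.7 / 6371000 = 8.8997e-06 rad = 1.836″.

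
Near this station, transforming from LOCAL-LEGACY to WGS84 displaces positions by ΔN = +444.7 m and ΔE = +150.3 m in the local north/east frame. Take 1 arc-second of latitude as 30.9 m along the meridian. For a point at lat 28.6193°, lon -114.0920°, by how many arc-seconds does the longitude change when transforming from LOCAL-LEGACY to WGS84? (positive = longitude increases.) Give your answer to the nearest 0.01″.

Δλ = 5.54″

At latitude 28.6193°, cos φ = 0.877822.
1″ of longitude at this latitude = 30.90 × cos φ = 27.1247 m, so Δλ = 150.3 / 27.1247 = 5.541″.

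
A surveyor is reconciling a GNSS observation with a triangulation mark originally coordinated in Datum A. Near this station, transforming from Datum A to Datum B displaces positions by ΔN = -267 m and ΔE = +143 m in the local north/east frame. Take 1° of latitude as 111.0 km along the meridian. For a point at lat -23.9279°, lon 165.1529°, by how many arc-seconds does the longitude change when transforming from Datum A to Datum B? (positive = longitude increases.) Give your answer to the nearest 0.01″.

Δλ = 5.07″

At latitude -23.9279°, cos φ = 0.914057.
1° of longitude at this latitude = 111.0 × cos φ = 101.46 km, so Δλ = 143.0 / 101460.3 = 0.0014094° = 5.074″.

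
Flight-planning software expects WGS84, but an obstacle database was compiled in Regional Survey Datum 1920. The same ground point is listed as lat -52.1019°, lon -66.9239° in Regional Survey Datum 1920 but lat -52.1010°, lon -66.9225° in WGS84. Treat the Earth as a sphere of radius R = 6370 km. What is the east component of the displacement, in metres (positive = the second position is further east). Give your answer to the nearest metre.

ΔE = 96 m

Δφ = -52.1010° − -52.1019° = +0.0009°; Δλ = -66.9225° − -66.9239° = +0.0014°.
1° along a meridian = πR/180 = 111177 m.
ΔN = Δφ × 111177 = 100.1 m; ΔE = Δλ × 111177 × cos(-52.1019°) = +0.0014 × 111177 × 0.614259 = 95.6 m.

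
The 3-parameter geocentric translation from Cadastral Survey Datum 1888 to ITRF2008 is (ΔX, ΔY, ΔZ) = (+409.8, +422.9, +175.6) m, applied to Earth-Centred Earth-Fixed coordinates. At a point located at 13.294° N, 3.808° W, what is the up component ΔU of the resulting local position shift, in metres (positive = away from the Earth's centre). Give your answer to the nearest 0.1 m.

The local up (radial) axis is (cos φ cos λ, cos φ sin λ, sin φ), giving ΔU = 397.938 − 27.334 + 40.379 = 410.98 m.

ΔU = 411.0 m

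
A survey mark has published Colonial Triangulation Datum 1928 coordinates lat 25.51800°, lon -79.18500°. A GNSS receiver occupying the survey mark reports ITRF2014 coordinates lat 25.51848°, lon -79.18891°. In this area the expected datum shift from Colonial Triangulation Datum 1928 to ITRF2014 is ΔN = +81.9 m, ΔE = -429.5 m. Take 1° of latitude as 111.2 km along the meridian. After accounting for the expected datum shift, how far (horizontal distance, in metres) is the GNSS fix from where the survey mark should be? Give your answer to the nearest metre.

47 m

Observed coordinate differences: Δφ = +0.00048°, Δλ = -0.00391°.
Converting to metres (1° lat = 111200 m, cos φ = 0.902450): observed ΔN = 53.4 m, observed ΔE = -392.4 m.
Subtracting the expected shift leaves a residual of 53.4 − (81.9) = -28.5 m north and -392.4 − (-429.5) = 37.1 m east.
Residual distance = √((-28.5)² + 37.1²) = 46.8 m.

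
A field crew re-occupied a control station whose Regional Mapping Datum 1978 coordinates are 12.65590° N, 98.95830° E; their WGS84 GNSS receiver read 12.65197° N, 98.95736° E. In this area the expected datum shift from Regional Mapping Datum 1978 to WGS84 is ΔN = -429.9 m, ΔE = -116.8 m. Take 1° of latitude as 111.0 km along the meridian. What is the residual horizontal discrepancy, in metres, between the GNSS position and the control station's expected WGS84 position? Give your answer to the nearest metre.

16 m

Observed coordinate differences: Δφ = -0.00393°, Δλ = -0.00094°.
Converting to metres (1° lat = 111000 m, cos φ = 0.975703): observed ΔN = -436.2 m, observed ΔE = -101.8 m.
Subtracting the expected shift leaves a residual of -436.2 − (-429.9) = -6.3 m north and -101.8 − (-116.8) = 15.0 m east.
Residual distance = √((-6.3)² + 15.0²) = 16.3 m.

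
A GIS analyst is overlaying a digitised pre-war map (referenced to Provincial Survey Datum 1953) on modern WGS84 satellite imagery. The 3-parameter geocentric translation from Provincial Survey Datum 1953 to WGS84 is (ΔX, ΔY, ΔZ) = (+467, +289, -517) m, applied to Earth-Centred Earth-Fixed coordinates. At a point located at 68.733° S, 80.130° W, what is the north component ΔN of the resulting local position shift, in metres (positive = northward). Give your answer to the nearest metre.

At φ = -68.733°, λ = -80.130°: sin φ = -0.931900, cos φ = 0.362715, sin λ = -0.985199, cos λ = 0.171413.
ΔN = −sin φ cos λ·ΔX − sin φ sin λ·ΔY + cos φ·ΔZ = −(-0.931900)(0.171413)(467) − (-0.931900)(-0.985199)(289) + (0.362715)(-517) = -378.26 m.

ΔN = -378 m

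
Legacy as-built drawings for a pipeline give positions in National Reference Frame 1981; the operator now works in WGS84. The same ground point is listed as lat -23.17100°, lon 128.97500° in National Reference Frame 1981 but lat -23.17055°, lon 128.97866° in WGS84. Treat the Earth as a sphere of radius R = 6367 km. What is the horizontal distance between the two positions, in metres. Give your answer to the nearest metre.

Δφ = -23.17055° − -23.17100° = +0.00045°; Δλ = 128.97866° − 128.97500° = +0.00366°.
1° along a meridian = πR/180 = 111125 m.
ΔN = Δφ × 111125 = 50.0 m; ΔE = Δλ × 111125 × cos(-23.17100°) = +0.00366 × 111125 × 0.919335 = 373.9 m.
Distance = √(ΔE² + ΔN²) = √(373.9² + 50.0²) = 377.2 m.

377 m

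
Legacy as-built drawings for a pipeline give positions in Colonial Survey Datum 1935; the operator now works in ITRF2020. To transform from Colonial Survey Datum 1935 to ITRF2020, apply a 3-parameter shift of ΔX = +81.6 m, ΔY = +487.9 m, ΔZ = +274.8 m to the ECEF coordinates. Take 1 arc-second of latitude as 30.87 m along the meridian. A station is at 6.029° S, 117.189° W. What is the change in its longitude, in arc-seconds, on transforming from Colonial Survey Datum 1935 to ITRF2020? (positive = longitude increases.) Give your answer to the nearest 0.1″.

sin φ = -0.105032, cos φ = 0.994469, sin λ = -0.889504, cos λ = -0.456927.
East component: ΔE = −sin λ·ΔX + cos λ·ΔY = −(-0.889504)(81.6) + (-0.456927)(487.9) = -150.35 m.
1° of latitude spans 3600 × 30.87 = 111132 m; at latitude φ, 1° of longitude spans that × cos φ = 110517.3 m, so Δλ = -150.35 / 110517.3 × 3600 = -4.898″.

Δλ = -4.9″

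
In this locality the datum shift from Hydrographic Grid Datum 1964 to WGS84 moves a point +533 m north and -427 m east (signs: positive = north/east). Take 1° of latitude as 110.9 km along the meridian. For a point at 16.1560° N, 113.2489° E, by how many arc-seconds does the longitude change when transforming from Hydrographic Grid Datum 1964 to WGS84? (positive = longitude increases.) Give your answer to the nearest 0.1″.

Δλ = -14.4″

At latitude 16.1560°, cos φ = 0.960508.
1° of longitude at this latitude = 110.9 × cos φ = 106.52 km, so Δλ = -427.0 / 106520.3 = -0.0040086° = -14.431″.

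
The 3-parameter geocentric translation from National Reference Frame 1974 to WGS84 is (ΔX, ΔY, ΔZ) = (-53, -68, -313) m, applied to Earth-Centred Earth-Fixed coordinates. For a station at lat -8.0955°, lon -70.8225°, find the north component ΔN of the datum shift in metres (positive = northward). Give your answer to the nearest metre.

ΔN = -303 m

At φ = -8.0955°, λ = -70.8225°: sin φ = -0.140823, cos φ = 0.990035, sin λ = -0.944505, cos λ = 0.328496.
ΔN = −sin φ cos λ·ΔX − sin φ sin λ·ΔY + cos φ·ΔZ = −(-0.140823)(0.328496)(-53) − (-0.140823)(-0.944505)(-68) + (0.990035)(-313) = -303.29 m.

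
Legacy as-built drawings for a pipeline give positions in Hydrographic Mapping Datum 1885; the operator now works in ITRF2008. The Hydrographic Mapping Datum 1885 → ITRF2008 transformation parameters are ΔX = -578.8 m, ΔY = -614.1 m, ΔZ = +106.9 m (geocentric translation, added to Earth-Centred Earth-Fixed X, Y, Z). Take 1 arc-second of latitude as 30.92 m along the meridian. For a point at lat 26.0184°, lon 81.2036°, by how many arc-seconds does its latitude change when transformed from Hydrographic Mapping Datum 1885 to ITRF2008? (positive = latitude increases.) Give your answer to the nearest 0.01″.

Δφ = 12.97″

sin φ = 0.438660, cos φ = 0.898653, sin λ = 0.988238, cos λ = 0.152924.
North component: ΔN = −sin φ cos λ·ΔX − sin φ sin λ·ΔY + cos φ·ΔZ = −(0.438660)(0.152924)(-578.8) − (0.438660)(0.988238)(-614.1) + (0.898653)(106.9) = 401.11 m.
1° of latitude spans 3600 × 30.92 = 111312 m, so Δφ = 401.11 / 111312 × 3600 = 12.972″.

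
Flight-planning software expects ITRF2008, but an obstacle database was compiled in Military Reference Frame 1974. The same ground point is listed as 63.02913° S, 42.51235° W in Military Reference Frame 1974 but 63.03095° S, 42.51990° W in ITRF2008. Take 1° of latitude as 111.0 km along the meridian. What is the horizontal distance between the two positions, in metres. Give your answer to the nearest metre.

430 m

Δφ = -63.03095° − -63.02913° = -0.00182°; Δλ = -42.51990° − -42.51235° = -0.00755°.
ΔN = Δφ × 111000 = -202.0 m; ΔE = Δλ × 111000 × cos(-63.02913°) = -0.00755 × 111000 × 0.453537 = -380.1 m.
Distance = √(ΔE² + ΔN²) = √((-380.1)² + (-202.0)²) = 430.4 m.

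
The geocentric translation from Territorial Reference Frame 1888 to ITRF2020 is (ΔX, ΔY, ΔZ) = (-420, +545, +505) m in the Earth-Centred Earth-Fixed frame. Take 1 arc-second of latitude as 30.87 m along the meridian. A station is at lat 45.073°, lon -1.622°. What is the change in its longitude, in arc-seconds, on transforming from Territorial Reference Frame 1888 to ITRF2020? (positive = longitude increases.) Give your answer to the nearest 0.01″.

Δλ = 24.44″

sin φ = 0.708007, cos φ = 0.706205, sin λ = -0.028305, cos λ = 0.999599.
East component: ΔE = −sin λ·ΔX + cos λ·ΔY = −(-0.028305)(-420) + (0.999599)(545) = 532.89 m.
1° of latitude spans 3600 × 30.87 = 111132 m; at latitude φ, 1° of longitude spans that × cos φ = 78482.0 m, so Δλ = 532.89 / 78482.0 × 3600 = 24.444″.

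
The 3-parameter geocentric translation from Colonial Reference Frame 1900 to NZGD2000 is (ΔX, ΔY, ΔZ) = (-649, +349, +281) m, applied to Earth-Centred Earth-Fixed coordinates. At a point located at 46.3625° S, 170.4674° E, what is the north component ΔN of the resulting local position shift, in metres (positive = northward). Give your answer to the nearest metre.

ΔN = 699 m

At φ = -46.3625°, λ = 170.4674°: sin φ = -0.723720, cos φ = 0.690093, sin λ = 0.165609, cos λ = -0.986192.
ΔN = −sin φ cos λ·ΔX − sin φ sin λ·ΔY + cos φ·ΔZ = −(-0.723720)(-0.986192)(-649) − (-0.723720)(0.165609)(349) + (0.690093)(281) = 698.95 m.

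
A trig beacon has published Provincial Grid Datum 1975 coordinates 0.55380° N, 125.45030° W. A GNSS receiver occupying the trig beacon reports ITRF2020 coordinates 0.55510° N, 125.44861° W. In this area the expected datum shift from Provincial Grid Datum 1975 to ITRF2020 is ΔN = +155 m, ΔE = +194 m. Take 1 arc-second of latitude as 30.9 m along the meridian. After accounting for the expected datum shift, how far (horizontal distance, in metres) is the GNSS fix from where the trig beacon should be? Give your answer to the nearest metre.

Observed coordinate differences: Δφ = +0.00130°, Δλ = +0.00169°.
Converting to metres (1° lat = 111240 m, cos φ = 0.999953): observed ΔN = 144.6 m, observed ΔE = 188.0 m.
Subtracting the expected shift leaves a residual of 144.6 − (155) = -10.4 m north and 188.0 − (194) = -6.0 m east.
Residual distance = √((-10.4)² + (-6.0)²) = 12.0 m.

12 m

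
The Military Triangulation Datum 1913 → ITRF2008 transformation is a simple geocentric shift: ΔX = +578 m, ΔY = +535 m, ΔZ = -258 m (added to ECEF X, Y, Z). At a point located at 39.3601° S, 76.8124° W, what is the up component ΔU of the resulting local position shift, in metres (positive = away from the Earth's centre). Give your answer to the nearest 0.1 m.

ΔU = -137.2 m

At φ = -39.3601°, λ = -76.8124°: sin φ = -0.634192, cos φ = 0.773175, sin λ = -0.973628, cos λ = 0.228140.
ΔU = cos φ cos λ·ΔX + cos φ sin λ·ΔY + sin φ·ΔZ = (0.773175)(0.228140)(578) + (0.773175)(-0.973628)(535) + (-0.634192)(-258) = -137.16 m.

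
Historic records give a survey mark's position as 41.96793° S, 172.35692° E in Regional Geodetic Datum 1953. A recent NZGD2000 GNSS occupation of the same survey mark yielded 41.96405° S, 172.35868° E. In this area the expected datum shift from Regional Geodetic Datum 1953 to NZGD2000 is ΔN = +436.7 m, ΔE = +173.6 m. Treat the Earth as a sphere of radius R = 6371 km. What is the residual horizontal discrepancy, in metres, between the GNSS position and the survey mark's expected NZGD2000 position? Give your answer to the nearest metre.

29 m

Observed coordinate differences: Δφ = +0.00388°, Δλ = +0.00176°.
Converting to metres (1° lat = 111195 m, cos φ = 0.743519): observed ΔN = 431.4 m, observed ΔE = 145.5 m.
Subtracting the expected shift leaves a residual of 431.4 − (436.7) = -5.3 m north and 145.5 − (173.6) = -28.1 m east.
Residual distance = √((-5.3)² + (-28.1)²) = 28.6 m.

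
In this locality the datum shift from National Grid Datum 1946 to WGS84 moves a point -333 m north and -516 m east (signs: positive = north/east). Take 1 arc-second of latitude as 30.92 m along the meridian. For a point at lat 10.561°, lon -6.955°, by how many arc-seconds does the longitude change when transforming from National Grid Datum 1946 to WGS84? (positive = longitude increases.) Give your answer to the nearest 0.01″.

Δλ = -16.98″

At latitude 10.561°, cos φ = 0.983060.
1″ of longitude at this latitude = 30.92 × cos φ = 30.3962 m, so Δλ = -516.0 / 30.3962 = -16.976″.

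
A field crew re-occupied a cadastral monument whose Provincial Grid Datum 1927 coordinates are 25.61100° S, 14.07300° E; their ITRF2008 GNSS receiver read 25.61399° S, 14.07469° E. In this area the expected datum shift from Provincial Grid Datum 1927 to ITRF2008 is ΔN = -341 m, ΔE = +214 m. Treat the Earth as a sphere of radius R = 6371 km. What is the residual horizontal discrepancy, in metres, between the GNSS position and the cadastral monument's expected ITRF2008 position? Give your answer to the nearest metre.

Observed coordinate differences: Δφ = -0.00299°, Δλ = +0.00169°.
Converting to metres (1° lat = 111195 m, cos φ = 0.901750): observed ΔN = -332.5 m, observed ΔE = 169.5 m.
Subtracting the expected shift leaves a residual of -332.5 − (-341) = 8.5 m north and 169.5 − (214) = -44.5 m east.
Residual distance = √(8.5² + (-44.5)²) = 45.4 m.

45 m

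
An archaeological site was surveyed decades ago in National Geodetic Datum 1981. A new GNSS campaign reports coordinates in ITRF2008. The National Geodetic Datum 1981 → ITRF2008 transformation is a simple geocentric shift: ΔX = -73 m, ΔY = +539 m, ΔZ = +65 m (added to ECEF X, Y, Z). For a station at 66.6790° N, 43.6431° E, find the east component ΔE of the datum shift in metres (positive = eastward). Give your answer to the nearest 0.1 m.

At φ = 66.6790°, λ = 43.6431°: sin φ = 0.918301, cos φ = 0.395882, sin λ = 0.690164, cos λ = 0.723653.
ΔE = −sin λ·ΔX + cos λ·ΔY = −(0.690164)·(-73) + (0.723653)·(539) = 440.43 m.

ΔE = 440.4 m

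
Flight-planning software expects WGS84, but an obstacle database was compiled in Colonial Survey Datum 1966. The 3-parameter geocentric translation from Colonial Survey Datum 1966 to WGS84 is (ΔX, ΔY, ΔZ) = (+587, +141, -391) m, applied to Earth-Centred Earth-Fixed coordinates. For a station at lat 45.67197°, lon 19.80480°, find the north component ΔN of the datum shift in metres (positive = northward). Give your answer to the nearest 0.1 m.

The local north axis is (−sin φ cos λ, −sin φ sin λ, cos φ), giving ΔN = -395.074 − 34.175 − 273.217 = -702.47 m.

ΔN = -702.5 m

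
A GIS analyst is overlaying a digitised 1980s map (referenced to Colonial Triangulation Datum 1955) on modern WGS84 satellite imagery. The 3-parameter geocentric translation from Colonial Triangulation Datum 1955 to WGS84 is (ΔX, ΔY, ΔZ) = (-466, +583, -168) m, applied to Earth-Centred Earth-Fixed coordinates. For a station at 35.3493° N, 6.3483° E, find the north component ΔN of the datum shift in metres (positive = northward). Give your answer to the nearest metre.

The local north axis is (−sin φ cos λ, −sin φ sin λ, cos φ), giving ΔN = 267.956 − 37.296 − 137.028 = 93.63 m.

ΔN = 94 m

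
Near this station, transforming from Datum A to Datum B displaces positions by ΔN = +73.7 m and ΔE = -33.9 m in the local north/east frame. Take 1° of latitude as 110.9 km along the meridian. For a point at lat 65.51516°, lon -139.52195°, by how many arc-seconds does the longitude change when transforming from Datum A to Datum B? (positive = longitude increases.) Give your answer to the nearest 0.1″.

At latitude 65.51516°, cos φ = 0.414452.
1° of longitude at this latitude = 110.9 × cos φ = 45.96 km, so Δλ = -33.9 / 45962.8 = -0.0007376° = -2.655″.

Δλ = -2.7″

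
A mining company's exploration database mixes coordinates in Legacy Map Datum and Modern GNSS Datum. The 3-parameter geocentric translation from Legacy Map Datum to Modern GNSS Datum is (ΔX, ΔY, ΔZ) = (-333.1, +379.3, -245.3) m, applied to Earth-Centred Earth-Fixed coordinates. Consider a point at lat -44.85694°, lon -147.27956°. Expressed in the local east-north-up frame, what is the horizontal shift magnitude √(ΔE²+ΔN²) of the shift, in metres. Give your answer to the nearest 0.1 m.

The local east axis at (φ, λ) is (−sin λ, cos λ, 0), so ΔE = −sin(-147.27956°)·(-333.1) + cos(-147.27956°)·379.3 = -499.17 m.
The local north axis is (−sin φ cos λ, −sin φ sin λ, cos φ), giving ΔN = 197.666 − 144.614 − 173.886 = -120.83 m.
Horizontal magnitude = √(ΔE² + ΔN²) = √((-499.17)² + (-120.83)²) = 513.58 m.

513.6 m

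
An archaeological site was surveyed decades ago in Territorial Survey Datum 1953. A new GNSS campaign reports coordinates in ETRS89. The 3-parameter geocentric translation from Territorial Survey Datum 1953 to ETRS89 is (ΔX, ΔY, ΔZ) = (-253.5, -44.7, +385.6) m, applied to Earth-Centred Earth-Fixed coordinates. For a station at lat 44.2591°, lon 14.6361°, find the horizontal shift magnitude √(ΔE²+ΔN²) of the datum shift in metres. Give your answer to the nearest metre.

456 m

At φ = 44.2591°, λ = 14.6361°: sin φ = 0.697904, cos φ = 0.716191, sin λ = 0.252679, cos λ = 0.967550.
ΔE = −sin λ·ΔX + cos λ·ΔY = −(0.252679)·(-253.5) + (0.967550)·(-44.7) = 20.80 m.
ΔN = −sin φ cos λ·ΔX − sin φ sin λ·ΔY + cos φ·ΔZ = −(0.697904)(0.967550)(-253.5) − (0.697904)(0.252679)(-44.7) + (0.716191)(385.6) = 455.22 m.
Horizontal magnitude = √(ΔE² + ΔN²) = √(20.80² + 455.22²) = 455.70 m.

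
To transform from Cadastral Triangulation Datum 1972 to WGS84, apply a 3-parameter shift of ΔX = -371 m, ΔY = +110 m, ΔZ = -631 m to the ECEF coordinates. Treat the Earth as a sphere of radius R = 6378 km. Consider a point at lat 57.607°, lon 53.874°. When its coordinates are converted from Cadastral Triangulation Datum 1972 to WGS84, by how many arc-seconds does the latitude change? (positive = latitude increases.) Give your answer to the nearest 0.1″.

Δφ = -7.4″

sin φ = 0.844393, cos φ = 0.535724, sin λ = 0.807722, cos λ = 0.589563.
North component: ΔN = −sin φ cos λ·ΔX − sin φ sin λ·ΔY + cos φ·ΔZ = −(0.844393)(0.589563)(-371) − (0.844393)(0.807722)(110) + (0.535724)(-631) = -228.37 m.
1° of latitude spans πR/180 = 111317 m, so Δφ = -228.37 / 111317 × 3600 = -7.386″.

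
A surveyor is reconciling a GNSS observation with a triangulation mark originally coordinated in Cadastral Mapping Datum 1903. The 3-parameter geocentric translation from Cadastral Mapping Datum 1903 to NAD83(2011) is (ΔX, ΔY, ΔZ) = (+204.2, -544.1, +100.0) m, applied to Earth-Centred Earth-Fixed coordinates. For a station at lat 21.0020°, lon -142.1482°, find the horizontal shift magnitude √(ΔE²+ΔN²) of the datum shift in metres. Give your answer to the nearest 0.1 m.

555.8 m

The local east axis at (φ, λ) is (−sin λ, cos λ, 0), so ΔE = −sin(-142.1482°)·204.2 + cos(-142.1482°)·(-544.1) = 554.92 m.
The local north axis is (−sin φ cos λ, −sin φ sin λ, cos φ), giving ΔN = 57.787 − 119.660 + 93.357 = 31.48 m.
Horizontal magnitude = √(ΔE² + ΔN²) = √(554.92² + 31.48²) = 555.82 m.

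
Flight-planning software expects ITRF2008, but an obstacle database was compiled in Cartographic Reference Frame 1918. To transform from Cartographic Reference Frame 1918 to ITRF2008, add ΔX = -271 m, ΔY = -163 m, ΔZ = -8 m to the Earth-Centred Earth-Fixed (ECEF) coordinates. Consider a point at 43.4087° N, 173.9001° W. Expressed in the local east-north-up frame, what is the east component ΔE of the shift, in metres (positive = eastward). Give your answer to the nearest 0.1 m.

ΔE = 133.3 m

At φ = 43.4087°, λ = -173.9001°: sin φ = 0.687198, cos φ = 0.726470, sin λ = -0.106262, cos λ = -0.994338.
ΔE = −sin λ·ΔX + cos λ·ΔY = −(-0.106262)·(-271) + (-0.994338)·(-163) = 133.28 m.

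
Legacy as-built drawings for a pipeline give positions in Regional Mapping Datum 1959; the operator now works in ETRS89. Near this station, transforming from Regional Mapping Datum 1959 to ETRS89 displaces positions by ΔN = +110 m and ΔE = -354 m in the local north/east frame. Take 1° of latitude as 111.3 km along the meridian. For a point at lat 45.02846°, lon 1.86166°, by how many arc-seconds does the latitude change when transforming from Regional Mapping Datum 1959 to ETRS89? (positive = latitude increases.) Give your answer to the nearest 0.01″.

Δφ = 3.56″

1° of latitude = 111.3 km, so Δφ = 110.0 / 111300 = 0.0009883° = 3.558″.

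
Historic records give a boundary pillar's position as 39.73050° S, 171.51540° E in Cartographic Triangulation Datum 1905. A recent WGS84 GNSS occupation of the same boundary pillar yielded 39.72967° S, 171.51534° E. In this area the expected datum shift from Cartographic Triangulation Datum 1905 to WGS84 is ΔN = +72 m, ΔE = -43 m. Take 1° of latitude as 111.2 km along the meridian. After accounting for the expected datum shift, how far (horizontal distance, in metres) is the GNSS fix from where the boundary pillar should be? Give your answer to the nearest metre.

Observed coordinate differences: Δφ = +0.00083°, Δλ = -0.00006°.
Converting to metres (1° lat = 111200 m, cos φ = 0.769059): observed ΔN = 92.3 m, observed ΔE = -5.1 m.
Subtracting the expected shift leaves a residual of 92.3 − (72) = 20.3 m north and -5.1 − (-43) = 37.9 m east.
Residual distance = √(20.3² + 37.9²) = 43.0 m.

43 m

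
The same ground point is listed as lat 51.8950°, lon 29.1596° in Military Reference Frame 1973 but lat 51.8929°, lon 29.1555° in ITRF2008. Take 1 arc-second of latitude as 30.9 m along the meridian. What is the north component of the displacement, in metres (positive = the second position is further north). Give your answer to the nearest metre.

ΔN = -234 m

Δφ = 51.8929° − 51.8950° = -0.0021°; Δλ = 29.1555° − 29.1596° = -0.0041°.
1° of latitude = 3600 × 30.90 = 111240 m.
ΔN = Δφ × 111240 = -233.6 m; ΔE = Δλ × 111240 × cos(51.8950°) = -0.0041 × 111240 × 0.617105 = -281.5 m.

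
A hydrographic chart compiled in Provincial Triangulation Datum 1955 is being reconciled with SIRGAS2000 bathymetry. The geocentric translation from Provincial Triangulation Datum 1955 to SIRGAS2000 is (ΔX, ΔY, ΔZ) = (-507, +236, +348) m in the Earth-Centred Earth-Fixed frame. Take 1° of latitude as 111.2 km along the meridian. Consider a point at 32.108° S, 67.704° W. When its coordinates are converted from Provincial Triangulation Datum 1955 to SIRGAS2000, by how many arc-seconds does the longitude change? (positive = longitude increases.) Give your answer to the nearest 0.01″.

sin φ = -0.531517, cos φ = 0.847048, sin λ = -0.925236, cos λ = 0.379392.
East component: ΔE = −sin λ·ΔX + cos λ·ΔY = −(-0.925236)(-507) + (0.379392)(236) = -379.56 m.
1° of latitude spans 111200 m; at latitude φ, 1° of longitude spans that × cos φ = 94191.7 m, so Δλ = -379.56 / 94191.7 × 3600 = -14.507″.

Δλ = -14.51″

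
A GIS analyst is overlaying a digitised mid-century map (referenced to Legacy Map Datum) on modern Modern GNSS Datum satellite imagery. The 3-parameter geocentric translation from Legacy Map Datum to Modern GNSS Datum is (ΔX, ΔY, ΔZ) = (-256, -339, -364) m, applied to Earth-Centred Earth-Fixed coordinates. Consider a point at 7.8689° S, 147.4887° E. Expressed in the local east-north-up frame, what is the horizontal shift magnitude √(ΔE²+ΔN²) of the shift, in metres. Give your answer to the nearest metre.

553 m

The local east axis at (φ, λ) is (−sin λ, cos λ, 0), so ΔE = −sin(147.4887°)·(-256) + cos(147.4887°)·(-339) = 423.47 m.
The local north axis is (−sin φ cos λ, −sin φ sin λ, cos φ), giving ΔN = 29.556 − 24.945 − 360.573 = -355.96 m.
Horizontal magnitude = √(ΔE² + ΔN²) = √(423.47² + (-355.96)²) = 553.20 m.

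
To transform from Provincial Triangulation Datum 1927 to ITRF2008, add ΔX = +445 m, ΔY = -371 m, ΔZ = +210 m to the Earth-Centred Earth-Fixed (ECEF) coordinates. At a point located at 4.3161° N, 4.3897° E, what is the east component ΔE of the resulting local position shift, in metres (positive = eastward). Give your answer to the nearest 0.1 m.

The local east axis at (φ, λ) is (−sin λ, cos λ, 0), so ΔE = −sin(4.3897°)·445 + cos(4.3897°)·(-371) = -403.97 m.

ΔE = -404.0 m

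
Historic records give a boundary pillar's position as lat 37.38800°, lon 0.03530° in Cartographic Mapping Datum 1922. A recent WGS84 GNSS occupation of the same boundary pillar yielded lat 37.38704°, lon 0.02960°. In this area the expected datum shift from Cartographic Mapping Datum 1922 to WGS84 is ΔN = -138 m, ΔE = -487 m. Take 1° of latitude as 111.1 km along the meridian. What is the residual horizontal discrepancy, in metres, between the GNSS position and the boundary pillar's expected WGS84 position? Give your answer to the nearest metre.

35 m

Observed coordinate differences: Δφ = -0.00096°, Δλ = -0.00570°.
Converting to metres (1° lat = 111100 m, cos φ = 0.794542): observed ΔN = -106.7 m, observed ΔE = -503.2 m.
Subtracting the expected shift leaves a residual of -106.7 − (-138) = 31.3 m north and -503.2 − (-487) = -16.2 m east.
Residual distance = √(31.3² + (-16.2)²) = 35.3 m.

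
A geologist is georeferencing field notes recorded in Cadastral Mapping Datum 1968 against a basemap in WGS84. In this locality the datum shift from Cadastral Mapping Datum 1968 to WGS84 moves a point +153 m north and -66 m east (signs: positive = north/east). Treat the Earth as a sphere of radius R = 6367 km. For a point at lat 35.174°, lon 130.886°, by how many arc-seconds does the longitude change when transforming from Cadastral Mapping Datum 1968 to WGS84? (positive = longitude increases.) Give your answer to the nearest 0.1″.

Δλ = -2.6″

At latitude 35.174°, cos φ = 0.817406.
One radian of longitude at latitude φ spans R cos φ, so Δλ = ΔE / (R cos φ) = -66.0 / (6367000 × 0.817406) = -1.2682e-05 rad = -2.616″.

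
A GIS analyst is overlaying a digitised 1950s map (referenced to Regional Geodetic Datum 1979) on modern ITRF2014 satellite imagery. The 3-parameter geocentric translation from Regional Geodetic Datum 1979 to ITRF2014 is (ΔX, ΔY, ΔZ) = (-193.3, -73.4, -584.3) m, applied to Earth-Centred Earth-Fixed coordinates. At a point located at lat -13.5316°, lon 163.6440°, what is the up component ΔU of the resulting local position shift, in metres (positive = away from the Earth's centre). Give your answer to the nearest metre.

The local up (radial) axis is (cos φ cos λ, cos φ sin λ, sin φ), giving ΔU = 180.329 − 20.096 + 136.715 = 296.95 m.

ΔU = 297 m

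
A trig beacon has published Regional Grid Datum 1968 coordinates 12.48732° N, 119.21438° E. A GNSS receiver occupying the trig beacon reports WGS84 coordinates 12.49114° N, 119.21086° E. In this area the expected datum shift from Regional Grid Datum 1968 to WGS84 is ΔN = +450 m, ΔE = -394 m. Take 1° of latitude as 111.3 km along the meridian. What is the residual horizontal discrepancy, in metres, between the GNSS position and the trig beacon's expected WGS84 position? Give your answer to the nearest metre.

27 m

Observed coordinate differences: Δφ = +0.00382°, Δλ = -0.00352°.
Converting to metres (1° lat = 111300 m, cos φ = 0.976344): observed ΔN = 425.2 m, observed ΔE = -382.5 m.
Subtracting the expected shift leaves a residual of 425.2 − (450) = -24.8 m north and -382.5 − (-394) = 11.5 m east.
Residual distance = √((-24.8)² + 11.5²) = 27.4 m.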